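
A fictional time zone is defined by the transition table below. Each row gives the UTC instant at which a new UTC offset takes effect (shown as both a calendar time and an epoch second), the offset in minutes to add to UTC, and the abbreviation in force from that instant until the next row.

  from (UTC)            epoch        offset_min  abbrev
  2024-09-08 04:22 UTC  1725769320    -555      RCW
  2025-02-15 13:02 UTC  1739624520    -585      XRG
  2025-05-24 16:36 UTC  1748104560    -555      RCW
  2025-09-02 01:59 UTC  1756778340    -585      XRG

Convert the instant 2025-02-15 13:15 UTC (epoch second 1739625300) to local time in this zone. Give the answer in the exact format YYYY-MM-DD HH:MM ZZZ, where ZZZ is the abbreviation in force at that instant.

Query: 2025-02-15 13:15 UTC
Rule 2/4 (XRG, -09:45): 2025-02-15 13:02 UTC ≤ query < 2025-05-24 16:36 UTC
13·60 + 15 - 585 = 210 min
210 = 0·1440 + 210; 210 = 3·60 + 30 → 03:30, same day
→ 2025-02-15 03:30 XRG

2025-02-15 03:30 XRG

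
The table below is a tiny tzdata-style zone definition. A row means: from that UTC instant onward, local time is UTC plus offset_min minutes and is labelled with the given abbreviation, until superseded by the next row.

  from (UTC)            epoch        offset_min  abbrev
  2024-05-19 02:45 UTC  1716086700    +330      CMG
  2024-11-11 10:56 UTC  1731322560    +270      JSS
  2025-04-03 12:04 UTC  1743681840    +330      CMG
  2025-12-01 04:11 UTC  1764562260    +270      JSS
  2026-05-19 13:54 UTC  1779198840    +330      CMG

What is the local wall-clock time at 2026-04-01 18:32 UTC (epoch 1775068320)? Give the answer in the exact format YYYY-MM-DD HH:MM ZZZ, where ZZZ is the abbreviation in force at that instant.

Query: 2026-04-01 18:32 UTC
Rule 4/5 (JSS, +04:30): 2025-12-01 04:11 UTC ≤ query < 2026-05-19 13:54 UTC
18·60 + 32 + 270 = 1382 min
1382 = 0·1440 + 1382; 1382 = 23·60 + 2 → 23:02, same day
→ 2026-04-01 23:02 JSS

2026-04-01 23:02 JSS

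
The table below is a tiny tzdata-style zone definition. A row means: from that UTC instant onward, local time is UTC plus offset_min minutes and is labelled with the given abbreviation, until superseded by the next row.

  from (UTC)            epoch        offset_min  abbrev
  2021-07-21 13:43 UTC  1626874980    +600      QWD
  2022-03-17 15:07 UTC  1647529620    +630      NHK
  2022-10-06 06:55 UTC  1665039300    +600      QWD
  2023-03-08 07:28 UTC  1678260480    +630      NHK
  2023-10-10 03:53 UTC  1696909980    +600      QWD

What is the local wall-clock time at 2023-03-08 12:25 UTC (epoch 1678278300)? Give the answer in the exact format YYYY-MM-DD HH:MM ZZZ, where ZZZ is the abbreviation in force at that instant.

Query: 2023-03-08 12:25 UTC
Rule 4/5 (NHK, +10:30): 2023-03-08 07:28 UTC ≤ query < 2023-10-10 03:53 UTC
12·60 + 25 + 630 = 1375 min
1375 = 0·1440 + 1375; 1375 = 22·60 + 55 → 22:55, same day
→ 2023-03-08 22:55 NHK

2023-03-08 22:55 NHK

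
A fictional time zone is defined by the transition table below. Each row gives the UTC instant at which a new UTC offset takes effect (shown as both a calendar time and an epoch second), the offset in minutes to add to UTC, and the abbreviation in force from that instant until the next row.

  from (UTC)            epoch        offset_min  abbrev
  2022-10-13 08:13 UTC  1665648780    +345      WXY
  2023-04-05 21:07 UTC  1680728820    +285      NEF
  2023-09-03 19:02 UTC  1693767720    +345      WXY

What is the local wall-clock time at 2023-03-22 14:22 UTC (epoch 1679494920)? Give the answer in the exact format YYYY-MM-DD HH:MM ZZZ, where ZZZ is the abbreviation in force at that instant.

2023-03-22 20:07 WXY

Query: 2023-03-22 14:22 UTC
Rule 1/3 (WXY, +05:45): 2022-10-13 08:13 UTC ≤ query < 2023-04-05 21:07 UTC
14·60 + 22 + 345 = 1207 min
1207 = 0·1440 + 1207; 1207 = 20·60 + 7 → 20:07, same day
→ 2023-03-22 20:07 WXY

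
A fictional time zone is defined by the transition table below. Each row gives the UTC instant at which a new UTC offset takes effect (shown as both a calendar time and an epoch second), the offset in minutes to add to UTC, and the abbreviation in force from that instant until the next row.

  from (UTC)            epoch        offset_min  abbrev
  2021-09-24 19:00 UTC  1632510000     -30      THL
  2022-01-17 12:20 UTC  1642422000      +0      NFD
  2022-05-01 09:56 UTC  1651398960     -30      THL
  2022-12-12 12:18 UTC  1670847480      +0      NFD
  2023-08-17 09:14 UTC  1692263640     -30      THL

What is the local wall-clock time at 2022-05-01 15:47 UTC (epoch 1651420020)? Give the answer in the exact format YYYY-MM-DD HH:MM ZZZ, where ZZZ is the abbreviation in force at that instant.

2022-05-01 15:17 THL

Query: 2022-05-01 15:47 UTC
Rule 3/5 (THL, -00:30): 2022-05-01 09:56 UTC ≤ query < 2022-12-12 12:18 UTC
15·60 + 47 - 30 = 917 min
917 = 0·1440 + 917; 917 = 15·60 + 17 → 15:17, same day
→ 2022-05-01 15:17 THL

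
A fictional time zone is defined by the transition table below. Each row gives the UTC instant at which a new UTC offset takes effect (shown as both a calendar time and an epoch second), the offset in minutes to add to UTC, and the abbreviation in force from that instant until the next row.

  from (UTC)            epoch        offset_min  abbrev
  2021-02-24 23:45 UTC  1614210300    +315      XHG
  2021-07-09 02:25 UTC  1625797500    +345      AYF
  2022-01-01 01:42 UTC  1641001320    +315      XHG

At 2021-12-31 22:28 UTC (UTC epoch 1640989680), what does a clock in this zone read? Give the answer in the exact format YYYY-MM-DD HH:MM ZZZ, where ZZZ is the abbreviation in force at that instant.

2022-01-01 04:13 AYF

Query: 2021-12-31 22:28 UTC
Rule 2/3 (AYF, +05:45): 2021-07-09 02:25 UTC ≤ query < 2022-01-01 01:42 UTC
22·60 + 28 + 345 = 1693 min
1693 = 1·1440 + 253; 253 = 4·60 + 13 → 04:13, 2021-12-31 + 1 day = 2022-01-01
→ 2022-01-01 04:13 AYF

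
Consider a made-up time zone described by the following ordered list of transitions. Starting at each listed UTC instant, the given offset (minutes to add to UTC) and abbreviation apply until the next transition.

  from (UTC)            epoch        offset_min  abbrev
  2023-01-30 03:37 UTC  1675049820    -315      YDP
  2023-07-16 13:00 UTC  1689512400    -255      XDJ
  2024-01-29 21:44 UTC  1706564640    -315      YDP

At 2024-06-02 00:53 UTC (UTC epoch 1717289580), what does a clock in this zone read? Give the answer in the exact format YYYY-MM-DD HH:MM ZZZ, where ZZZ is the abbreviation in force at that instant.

Query: 2024-06-02 00:53 UTC
Rule 3/3 (YDP, -05:15): 2024-01-29 21:44 UTC ≤ query < +∞
0·60 + 53 - 315 = -262 min
-262 = -1·1440 + 1178; 1178 = 19·60 + 38 → 19:38, 2024-06-02 - 1 day = 2024-06-01
→ 2024-06-01 19:38 YDP

2024-06-01 19:38 YDP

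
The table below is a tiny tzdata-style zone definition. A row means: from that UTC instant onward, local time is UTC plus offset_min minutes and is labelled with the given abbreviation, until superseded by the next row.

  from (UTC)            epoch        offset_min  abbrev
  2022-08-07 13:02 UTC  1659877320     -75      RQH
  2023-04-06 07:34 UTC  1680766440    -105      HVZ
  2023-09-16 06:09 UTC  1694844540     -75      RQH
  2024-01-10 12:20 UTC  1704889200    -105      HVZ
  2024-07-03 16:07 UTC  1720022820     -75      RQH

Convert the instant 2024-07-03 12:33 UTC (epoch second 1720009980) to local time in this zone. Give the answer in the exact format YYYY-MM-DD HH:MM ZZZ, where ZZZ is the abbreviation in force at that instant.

Query: 2024-07-03 12:33 UTC
Rule 4/5 (HVZ, -01:45): 2024-01-10 12:20 UTC ≤ query < 2024-07-03 16:07 UTC
12·60 + 33 - 105 = 648 min
648 = 0·1440 + 648; 648 = 10·60 + 48 → 10:48, same day
→ 2024-07-03 10:48 HVZ

2024-07-03 10:48 HVZ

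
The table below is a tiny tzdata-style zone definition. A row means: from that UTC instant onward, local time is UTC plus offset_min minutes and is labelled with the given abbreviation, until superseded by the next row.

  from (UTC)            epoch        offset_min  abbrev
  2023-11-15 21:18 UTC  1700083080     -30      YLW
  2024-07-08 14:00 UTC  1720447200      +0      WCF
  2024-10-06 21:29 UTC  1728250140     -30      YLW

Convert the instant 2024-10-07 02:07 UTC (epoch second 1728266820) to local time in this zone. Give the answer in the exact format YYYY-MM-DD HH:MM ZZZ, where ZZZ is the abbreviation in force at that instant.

2024-10-07 01:37 YLW

Query: 2024-10-07 02:07 UTC
Rule 3/3 (YLW, -00:30): 2024-10-06 21:29 UTC ≤ query < +∞
2·60 + 7 - 30 = 97 min
97 = 0·1440 + 97; 97 = 1·60 + 37 → 01:37, same day
→ 2024-10-07 01:37 YLW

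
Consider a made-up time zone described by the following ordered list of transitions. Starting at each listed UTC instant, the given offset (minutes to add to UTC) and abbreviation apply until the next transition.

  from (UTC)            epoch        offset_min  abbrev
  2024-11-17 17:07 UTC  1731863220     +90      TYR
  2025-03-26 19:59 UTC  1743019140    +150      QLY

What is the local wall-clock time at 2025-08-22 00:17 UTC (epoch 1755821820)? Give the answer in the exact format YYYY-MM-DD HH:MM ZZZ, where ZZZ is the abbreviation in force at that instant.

2025-08-22 02:47 QLY

Query: 2025-08-22 00:17 UTC
Rule 2/2 (QLY, +02:30): 2025-03-26 19:59 UTC ≤ query < +∞
0·60 + 17 + 150 = 167 min
167 = 0·1440 + 167; 167 = 2·60 + 47 → 02:47, same day
→ 2025-08-22 02:47 QLY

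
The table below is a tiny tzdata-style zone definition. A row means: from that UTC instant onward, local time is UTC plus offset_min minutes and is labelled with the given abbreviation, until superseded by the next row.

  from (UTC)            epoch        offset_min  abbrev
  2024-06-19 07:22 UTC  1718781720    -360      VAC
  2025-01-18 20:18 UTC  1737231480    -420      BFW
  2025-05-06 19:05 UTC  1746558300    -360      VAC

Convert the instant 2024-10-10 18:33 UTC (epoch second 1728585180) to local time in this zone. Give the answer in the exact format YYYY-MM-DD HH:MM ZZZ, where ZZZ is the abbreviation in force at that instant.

2024-10-10 12:33 VAC

Query: 2024-10-10 18:33 UTC
Rule 1/3 (VAC, -06:00): 2024-06-19 07:22 UTC ≤ query < 2025-01-18 20:18 UTC
18·60 + 33 - 360 = 753 min
753 = 0·1440 + 753; 753 = 12·60 + 33 → 12:33, same day
→ 2024-10-10 12:33 VAC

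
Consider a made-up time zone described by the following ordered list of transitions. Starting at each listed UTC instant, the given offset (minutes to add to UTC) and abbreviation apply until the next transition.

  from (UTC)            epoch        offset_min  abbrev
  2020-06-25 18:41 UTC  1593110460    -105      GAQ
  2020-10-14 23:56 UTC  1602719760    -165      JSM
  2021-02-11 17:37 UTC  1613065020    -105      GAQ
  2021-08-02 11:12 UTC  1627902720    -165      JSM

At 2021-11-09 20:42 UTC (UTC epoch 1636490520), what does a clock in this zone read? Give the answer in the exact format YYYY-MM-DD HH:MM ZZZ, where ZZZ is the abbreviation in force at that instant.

Query: 2021-11-09 20:42 UTC
Rule 4/4 (JSM, -02:45): 2021-08-02 11:12 UTC ≤ query < +∞
20·60 + 42 - 165 = 1077 min
1077 = 0·1440 + 1077; 1077 = 17·60 + 57 → 17:57, same day
→ 2021-11-09 17:57 JSM

2021-11-09 17:57 JSM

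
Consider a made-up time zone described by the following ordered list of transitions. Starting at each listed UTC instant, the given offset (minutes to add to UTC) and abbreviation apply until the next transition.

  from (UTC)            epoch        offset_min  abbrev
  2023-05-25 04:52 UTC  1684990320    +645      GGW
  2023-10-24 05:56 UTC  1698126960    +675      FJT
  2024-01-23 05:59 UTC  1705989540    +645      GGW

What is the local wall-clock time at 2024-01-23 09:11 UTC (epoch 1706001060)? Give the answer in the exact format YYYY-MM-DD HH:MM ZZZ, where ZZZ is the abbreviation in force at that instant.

2024-01-23 19:56 GGW

Query: 2024-01-23 09:11 UTC
Rule 3/3 (GGW, +10:45): 2024-01-23 05:59 UTC ≤ query < +∞
9·60 + 11 + 645 = 1196 min
1196 = 0·1440 + 1196; 1196 = 19·60 + 56 → 19:56, same day
→ 2024-01-23 19:56 GGW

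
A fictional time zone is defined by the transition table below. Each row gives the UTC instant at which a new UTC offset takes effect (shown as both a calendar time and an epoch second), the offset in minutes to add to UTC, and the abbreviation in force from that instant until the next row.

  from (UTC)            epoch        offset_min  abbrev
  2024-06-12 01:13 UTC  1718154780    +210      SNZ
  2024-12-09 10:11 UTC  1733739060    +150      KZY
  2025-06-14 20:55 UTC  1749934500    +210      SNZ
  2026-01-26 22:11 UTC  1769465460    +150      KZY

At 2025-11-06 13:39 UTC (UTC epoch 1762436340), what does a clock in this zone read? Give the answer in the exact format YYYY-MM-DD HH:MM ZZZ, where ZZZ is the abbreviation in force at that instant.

Query: 2025-11-06 13:39 UTC
Rule 3/4 (SNZ, +03:30): 2025-06-14 20:55 UTC ≤ query < 2026-01-26 22:11 UTC
13·60 + 39 + 210 = 1029 min
1029 = 0·1440 + 1029; 1029 = 17·60 + 9 → 17:09, same day
→ 2025-11-06 17:09 SNZ

2025-11-06 17:09 SNZ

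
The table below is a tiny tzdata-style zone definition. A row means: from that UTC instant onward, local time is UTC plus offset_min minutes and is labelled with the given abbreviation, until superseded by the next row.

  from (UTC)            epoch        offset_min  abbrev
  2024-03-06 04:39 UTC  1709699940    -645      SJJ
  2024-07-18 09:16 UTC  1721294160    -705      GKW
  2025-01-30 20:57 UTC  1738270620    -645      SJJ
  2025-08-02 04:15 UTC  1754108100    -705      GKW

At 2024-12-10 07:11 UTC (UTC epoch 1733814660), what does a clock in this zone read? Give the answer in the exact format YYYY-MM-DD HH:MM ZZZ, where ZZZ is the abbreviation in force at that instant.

Query: 2024-12-10 07:11 UTC
Rule 2/4 (GKW, -11:45): 2024-07-18 09:16 UTC ≤ query < 2025-01-30 20:57 UTC
7·60 + 11 - 705 = -274 min
-274 = -1·1440 + 1166; 1166 = 19·60 + 26 → 19:26, 2024-12-10 - 1 day = 2024-12-09
→ 2024-12-09 19:26 GKW

2024-12-09 19:26 GKW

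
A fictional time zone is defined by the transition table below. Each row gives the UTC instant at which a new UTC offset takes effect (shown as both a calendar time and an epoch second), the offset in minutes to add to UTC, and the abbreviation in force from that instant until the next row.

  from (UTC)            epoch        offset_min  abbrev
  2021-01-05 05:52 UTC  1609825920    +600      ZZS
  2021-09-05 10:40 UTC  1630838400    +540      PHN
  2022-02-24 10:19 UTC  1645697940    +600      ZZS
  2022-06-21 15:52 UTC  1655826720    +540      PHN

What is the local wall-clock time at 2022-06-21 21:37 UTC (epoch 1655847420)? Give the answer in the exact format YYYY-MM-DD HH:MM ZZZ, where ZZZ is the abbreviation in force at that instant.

2022-06-22 06:37 PHN

Query: 2022-06-21 21:37 UTC
Rule 4/4 (PHN, +09:00): 2022-06-21 15:52 UTC ≤ query < +∞
21·60 + 37 + 540 = 1837 min
1837 = 1·1440 + 397; 397 = 6·60 + 37 → 06:37, 2022-06-21 + 1 day = 2022-06-22
→ 2022-06-22 06:37 PHN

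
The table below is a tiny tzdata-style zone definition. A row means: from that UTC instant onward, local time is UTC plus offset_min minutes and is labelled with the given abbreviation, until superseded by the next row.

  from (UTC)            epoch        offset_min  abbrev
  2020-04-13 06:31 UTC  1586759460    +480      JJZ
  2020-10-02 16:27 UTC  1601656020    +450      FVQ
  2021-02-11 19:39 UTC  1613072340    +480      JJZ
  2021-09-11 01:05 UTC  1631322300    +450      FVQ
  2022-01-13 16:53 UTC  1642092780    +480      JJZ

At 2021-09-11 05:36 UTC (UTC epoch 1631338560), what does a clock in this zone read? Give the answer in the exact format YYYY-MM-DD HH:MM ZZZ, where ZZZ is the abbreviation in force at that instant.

Query: 2021-09-11 05:36 UTC
Rule 4/5 (FVQ, +07:30): 2021-09-11 01:05 UTC ≤ query < 2022-01-13 16:53 UTC
5·60 + 36 + 450 = 786 min
786 = 0·1440 + 786; 786 = 13·60 + 6 → 13:06, same day
→ 2021-09-11 13:06 FVQ

2021-09-11 13:06 FVQ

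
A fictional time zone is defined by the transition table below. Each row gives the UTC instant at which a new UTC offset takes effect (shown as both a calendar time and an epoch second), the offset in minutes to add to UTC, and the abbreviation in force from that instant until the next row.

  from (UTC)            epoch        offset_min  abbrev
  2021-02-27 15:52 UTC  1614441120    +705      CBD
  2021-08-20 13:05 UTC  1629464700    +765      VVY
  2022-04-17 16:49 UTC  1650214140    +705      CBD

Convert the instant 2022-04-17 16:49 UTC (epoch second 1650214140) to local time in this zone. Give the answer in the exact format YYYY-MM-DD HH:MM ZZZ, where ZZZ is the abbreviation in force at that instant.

Query: 2022-04-17 16:49 UTC
Rule 3/3 (CBD, +11:45): 2022-04-17 16:49 UTC ≤ query < +∞
16·60 + 49 + 705 = 1714 min
1714 = 1·1440 + 274; 274 = 4·60 + 34 → 04:34, 2022-04-17 + 1 day = 2022-04-18
→ 2022-04-18 04:34 CBD

2022-04-18 04:34 CBD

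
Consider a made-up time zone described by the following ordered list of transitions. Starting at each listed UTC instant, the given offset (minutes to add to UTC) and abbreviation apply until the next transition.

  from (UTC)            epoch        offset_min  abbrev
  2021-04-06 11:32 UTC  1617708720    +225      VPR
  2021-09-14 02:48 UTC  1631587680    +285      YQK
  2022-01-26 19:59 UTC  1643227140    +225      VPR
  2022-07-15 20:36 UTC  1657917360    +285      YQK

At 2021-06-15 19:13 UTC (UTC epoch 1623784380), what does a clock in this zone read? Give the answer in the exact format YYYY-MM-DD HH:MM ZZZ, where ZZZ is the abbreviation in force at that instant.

2021-06-15 22:58 VPR

Query: 2021-06-15 19:13 UTC
Rule 1/4 (VPR, +03:45): 2021-04-06 11:32 UTC ≤ query < 2021-09-14 02:48 UTC
19·60 + 13 + 225 = 1378 min
1378 = 0·1440 + 1378; 1378 = 22·60 + 58 → 22:58, same day
→ 2021-06-15 22:58 VPR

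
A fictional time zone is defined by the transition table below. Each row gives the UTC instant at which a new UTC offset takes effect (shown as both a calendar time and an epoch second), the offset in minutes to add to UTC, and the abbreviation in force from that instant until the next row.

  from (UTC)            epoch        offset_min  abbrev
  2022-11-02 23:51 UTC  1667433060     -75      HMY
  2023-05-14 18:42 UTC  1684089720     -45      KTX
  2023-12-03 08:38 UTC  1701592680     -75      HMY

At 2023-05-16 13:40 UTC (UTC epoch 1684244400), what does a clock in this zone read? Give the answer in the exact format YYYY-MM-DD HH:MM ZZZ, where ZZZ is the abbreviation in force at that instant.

2023-05-16 12:55 KTX

Query: 2023-05-16 13:40 UTC
Rule 2/3 (KTX, -00:45): 2023-05-14 18:42 UTC ≤ query < 2023-12-03 08:38 UTC
13·60 + 40 - 45 = 775 min
775 = 0·1440 + 775; 775 = 12·60 + 55 → 12:55, same day
→ 2023-05-16 12:55 KTX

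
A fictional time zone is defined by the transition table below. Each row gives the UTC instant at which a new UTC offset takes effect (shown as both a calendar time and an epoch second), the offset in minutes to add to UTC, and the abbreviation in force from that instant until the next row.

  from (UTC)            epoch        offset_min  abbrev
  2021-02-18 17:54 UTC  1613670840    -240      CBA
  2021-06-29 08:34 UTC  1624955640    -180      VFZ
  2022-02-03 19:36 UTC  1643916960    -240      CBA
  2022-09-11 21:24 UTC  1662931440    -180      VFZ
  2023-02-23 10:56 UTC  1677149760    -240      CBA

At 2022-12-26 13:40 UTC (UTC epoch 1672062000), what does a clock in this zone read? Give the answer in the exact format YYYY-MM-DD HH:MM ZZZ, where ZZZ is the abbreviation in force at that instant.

2022-12-26 10:40 VFZ

Query: 2022-12-26 13:40 UTC
Rule 4/5 (VFZ, -03:00): 2022-09-11 21:24 UTC ≤ query < 2023-02-23 10:56 UTC
13·60 + 40 - 180 = 640 min
640 = 0·1440 + 640; 640 = 10·60 + 40 → 10:40, same day
→ 2022-12-26 10:40 VFZ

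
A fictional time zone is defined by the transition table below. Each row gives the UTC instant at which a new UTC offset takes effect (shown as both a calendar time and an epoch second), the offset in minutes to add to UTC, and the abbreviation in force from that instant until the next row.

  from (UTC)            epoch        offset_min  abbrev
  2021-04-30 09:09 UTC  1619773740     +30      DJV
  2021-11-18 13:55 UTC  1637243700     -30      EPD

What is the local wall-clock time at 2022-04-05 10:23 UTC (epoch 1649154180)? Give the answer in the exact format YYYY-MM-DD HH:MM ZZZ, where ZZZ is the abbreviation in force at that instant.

Query: 2022-04-05 10:23 UTC
Rule 2/2 (EPD, -00:30): 2021-11-18 13:55 UTC ≤ query < +∞
10·60 + 23 - 30 = 593 min
593 = 0·1440 + 593; 593 = 9·60 + 53 → 09:53, same day
→ 2022-04-05 09:53 EPD

2022-04-05 09:53 EPD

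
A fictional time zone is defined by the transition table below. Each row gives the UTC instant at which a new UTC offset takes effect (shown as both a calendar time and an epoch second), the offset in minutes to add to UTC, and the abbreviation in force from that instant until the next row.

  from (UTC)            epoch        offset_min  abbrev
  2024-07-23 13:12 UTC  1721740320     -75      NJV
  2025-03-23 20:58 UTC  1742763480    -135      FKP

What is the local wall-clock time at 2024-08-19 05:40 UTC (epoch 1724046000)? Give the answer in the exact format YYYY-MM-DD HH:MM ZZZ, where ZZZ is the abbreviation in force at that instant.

2024-08-19 04:25 NJV

Query: 2024-08-19 05:40 UTC
Rule 1/2 (NJV, -01:15): 2024-07-23 13:12 UTC ≤ query < 2025-03-23 20:58 UTC
5·60 + 40 - 75 = 265 min
265 = 0·1440 + 265; 265 = 4·60 + 25 → 04:25, same day
→ 2024-08-19 04:25 NJV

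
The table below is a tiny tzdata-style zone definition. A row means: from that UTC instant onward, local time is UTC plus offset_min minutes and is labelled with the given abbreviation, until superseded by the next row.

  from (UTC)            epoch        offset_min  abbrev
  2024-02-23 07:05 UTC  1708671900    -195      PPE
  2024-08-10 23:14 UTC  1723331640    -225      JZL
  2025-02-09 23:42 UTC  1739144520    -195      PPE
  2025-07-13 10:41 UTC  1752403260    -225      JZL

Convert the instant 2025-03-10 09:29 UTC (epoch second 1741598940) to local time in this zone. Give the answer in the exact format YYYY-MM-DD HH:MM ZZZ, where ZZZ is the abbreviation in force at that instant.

2025-03-10 06:14 PPE

Query: 2025-03-10 09:29 UTC
Rule 3/4 (PPE, -03:15): 2025-02-09 23:42 UTC ≤ query < 2025-07-13 10:41 UTC
9·60 + 29 - 195 = 374 min
374 = 0·1440 + 374; 374 = 6·60 + 14 → 06:14, same day
→ 2025-03-10 06:14 PPE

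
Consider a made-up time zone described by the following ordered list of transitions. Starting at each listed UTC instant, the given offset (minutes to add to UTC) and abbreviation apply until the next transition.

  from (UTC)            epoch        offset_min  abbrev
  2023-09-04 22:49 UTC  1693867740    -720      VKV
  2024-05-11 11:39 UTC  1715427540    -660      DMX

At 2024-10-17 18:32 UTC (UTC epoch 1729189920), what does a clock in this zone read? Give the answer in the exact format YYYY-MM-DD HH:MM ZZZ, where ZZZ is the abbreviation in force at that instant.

2024-10-17 07:32 DMX

Query: 2024-10-17 18:32 UTC
Rule 2/2 (DMX, -11:00): 2024-05-11 11:39 UTC ≤ query < +∞
18·60 + 32 - 660 = 452 min
452 = 0·1440 + 452; 452 = 7·60 + 32 → 07:32, same day
→ 2024-10-17 07:32 DMX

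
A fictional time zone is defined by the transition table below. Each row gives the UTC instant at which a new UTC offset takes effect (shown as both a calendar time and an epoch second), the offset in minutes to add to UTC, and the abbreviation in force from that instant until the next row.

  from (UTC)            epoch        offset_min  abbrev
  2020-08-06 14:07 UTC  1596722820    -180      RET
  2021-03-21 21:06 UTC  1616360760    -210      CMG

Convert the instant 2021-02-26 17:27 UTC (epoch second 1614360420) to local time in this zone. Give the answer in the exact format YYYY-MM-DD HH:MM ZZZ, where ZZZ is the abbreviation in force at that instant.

Query: 2021-02-26 17:27 UTC
Rule 1/2 (RET, -03:00): 2020-08-06 14:07 UTC ≤ query < 2021-03-21 21:06 UTC
17·60 + 27 - 180 = 867 min
867 = 0·1440 + 867; 867 = 14·60 + 27 → 14:27, same day
→ 2021-02-26 14:27 RET

2021-02-26 14:27 RET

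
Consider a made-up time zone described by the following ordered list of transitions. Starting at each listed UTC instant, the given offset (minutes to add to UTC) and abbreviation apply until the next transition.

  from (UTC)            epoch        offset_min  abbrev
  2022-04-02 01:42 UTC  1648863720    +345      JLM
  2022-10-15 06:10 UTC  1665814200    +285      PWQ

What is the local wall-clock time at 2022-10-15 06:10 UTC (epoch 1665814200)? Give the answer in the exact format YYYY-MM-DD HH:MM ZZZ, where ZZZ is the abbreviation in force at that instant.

2022-10-15 10:55 PWQ

Query: 2022-10-15 06:10 UTC
Rule 2/2 (PWQ, +04:45): 2022-10-15 06:10 UTC ≤ query < +∞
6·60 + 10 + 285 = 655 min
655 = 0·1440 + 655; 655 = 10·60 + 55 → 10:55, same day
→ 2022-10-15 10:55 PWQ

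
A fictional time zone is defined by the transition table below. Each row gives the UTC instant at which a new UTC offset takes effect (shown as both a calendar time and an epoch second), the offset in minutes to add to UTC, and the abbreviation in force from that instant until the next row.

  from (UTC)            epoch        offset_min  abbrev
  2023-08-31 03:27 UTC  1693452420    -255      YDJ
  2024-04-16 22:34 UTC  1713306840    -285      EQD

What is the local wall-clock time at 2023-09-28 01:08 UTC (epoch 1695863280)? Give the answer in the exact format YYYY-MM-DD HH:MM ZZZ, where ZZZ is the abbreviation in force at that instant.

2023-09-27 20:53 YDJ

Query: 2023-09-28 01:08 UTC
Rule 1/2 (YDJ, -04:15): 2023-08-31 03:27 UTC ≤ query < 2024-04-16 22:34 UTC
1·60 + 8 - 255 = -187 min
-187 = -1·1440 + 1253; 1253 = 20·60 + 53 → 20:53, 2023-09-28 - 1 day = 2023-09-27
→ 2023-09-27 20:53 YDJ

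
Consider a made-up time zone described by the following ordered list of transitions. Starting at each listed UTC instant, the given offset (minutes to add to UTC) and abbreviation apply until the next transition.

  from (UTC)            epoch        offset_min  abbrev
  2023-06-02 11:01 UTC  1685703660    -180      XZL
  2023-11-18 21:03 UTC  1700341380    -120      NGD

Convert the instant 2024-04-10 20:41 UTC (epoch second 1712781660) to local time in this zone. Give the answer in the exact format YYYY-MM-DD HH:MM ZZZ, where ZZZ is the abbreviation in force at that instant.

Query: 2024-04-10 20:41 UTC
Rule 2/2 (NGD, -02:00): 2023-11-18 21:03 UTC ≤ query < +∞
20·60 + 41 - 120 = 1121 min
1121 = 0·1440 + 1121; 1121 = 18·60 + 41 → 18:41, same day
→ 2024-04-10 18:41 NGD

2024-04-10 18:41 NGD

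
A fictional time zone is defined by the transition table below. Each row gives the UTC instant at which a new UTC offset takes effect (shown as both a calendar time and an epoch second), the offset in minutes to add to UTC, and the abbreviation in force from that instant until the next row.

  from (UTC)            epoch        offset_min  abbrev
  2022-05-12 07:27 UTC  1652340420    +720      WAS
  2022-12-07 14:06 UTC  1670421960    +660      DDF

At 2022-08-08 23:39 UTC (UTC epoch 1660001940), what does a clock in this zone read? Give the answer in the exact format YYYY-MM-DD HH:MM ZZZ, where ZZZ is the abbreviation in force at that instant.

2022-08-09 11:39 WAS

Query: 2022-08-08 23:39 UTC
Rule 1/2 (WAS, +12:00): 2022-05-12 07:27 UTC ≤ query < 2022-12-07 14:06 UTC
23·60 + 39 + 720 = 2139 min
2139 = 1·1440 + 699; 699 = 11·60 + 39 → 11:39, 2022-08-08 + 1 day = 2022-08-09
→ 2022-08-09 11:39 WAS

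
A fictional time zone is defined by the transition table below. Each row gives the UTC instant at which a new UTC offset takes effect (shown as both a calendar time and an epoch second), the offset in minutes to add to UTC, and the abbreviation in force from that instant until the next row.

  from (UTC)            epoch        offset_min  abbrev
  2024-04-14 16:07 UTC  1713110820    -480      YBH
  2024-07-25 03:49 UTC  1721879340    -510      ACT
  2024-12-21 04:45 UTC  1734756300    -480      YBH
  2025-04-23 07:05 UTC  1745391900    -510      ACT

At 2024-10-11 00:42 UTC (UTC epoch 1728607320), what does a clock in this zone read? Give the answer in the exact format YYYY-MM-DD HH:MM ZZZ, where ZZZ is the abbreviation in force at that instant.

Query: 2024-10-11 00:42 UTC
Rule 2/4 (ACT, -08:30): 2024-07-25 03:49 UTC ≤ query < 2024-12-21 04:45 UTC
0·60 + 42 - 510 = -468 min
-468 = -1·1440 + 972; 972 = 16·60 + 12 → 16:12, 2024-10-11 - 1 day = 2024-10-10
→ 2024-10-10 16:12 ACT

2024-10-10 16:12 ACT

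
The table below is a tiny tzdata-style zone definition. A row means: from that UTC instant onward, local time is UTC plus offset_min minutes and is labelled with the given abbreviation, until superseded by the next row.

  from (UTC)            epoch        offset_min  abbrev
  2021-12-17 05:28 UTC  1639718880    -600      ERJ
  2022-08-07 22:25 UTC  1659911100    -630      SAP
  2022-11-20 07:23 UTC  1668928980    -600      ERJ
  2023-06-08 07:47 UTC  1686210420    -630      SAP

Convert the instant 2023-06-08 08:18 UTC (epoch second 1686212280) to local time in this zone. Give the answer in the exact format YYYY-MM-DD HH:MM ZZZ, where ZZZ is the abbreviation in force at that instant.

2023-06-07 21:48 SAP

Query: 2023-06-08 08:18 UTC
Rule 4/4 (SAP, -10:30): 2023-06-08 07:47 UTC ≤ query < +∞
8·60 + 18 - 630 = -132 min
-132 = -1·1440 + 1308; 1308 = 21·60 + 48 → 21:48, 2023-06-08 - 1 day = 2023-06-07
→ 2023-06-07 21:48 SAP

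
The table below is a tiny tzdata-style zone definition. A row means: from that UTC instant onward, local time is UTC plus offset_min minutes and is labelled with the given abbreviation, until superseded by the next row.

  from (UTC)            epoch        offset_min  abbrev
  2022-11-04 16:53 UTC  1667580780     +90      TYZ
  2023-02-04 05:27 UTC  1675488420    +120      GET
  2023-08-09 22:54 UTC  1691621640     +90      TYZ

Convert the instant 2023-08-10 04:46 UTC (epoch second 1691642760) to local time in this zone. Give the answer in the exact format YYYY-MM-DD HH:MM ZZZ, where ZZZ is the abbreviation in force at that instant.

Query: 2023-08-10 04:46 UTC
Rule 3/3 (TYZ, +01:30): 2023-08-09 22:54 UTC ≤ query < +∞
4·60 + 46 + 90 = 376 min
376 = 0·1440 + 376; 376 = 6·60 + 16 → 06:16, same day
→ 2023-08-10 06:16 TYZ

2023-08-10 06:16 TYZ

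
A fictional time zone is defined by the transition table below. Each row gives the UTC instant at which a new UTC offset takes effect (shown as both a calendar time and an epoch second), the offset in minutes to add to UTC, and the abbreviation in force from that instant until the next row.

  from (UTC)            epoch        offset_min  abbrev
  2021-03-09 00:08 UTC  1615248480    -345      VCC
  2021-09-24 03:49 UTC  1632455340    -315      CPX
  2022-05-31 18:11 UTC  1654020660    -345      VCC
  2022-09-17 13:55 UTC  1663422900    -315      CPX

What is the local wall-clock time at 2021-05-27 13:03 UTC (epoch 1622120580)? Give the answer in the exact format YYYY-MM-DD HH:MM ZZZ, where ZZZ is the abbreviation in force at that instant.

2021-05-27 07:18 VCC

Query: 2021-05-27 13:03 UTC
Rule 1/4 (VCC, -05:45): 2021-03-09 00:08 UTC ≤ query < 2021-09-24 03:49 UTC
13·60 + 3 - 345 = 438 min
438 = 0·1440 + 438; 438 = 7·60 + 18 → 07:18, same day
→ 2021-05-27 07:18 VCC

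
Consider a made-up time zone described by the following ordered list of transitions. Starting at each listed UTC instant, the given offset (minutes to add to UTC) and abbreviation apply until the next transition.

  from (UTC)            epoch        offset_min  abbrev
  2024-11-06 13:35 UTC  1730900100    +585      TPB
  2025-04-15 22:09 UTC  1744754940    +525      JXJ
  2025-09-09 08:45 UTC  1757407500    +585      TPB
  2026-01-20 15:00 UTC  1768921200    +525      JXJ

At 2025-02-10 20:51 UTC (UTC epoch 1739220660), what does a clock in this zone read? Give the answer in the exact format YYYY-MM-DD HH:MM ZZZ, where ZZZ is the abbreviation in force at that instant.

2025-02-11 06:36 TPB

Query: 2025-02-10 20:51 UTC
Rule 1/4 (TPB, +09:45): 2024-11-06 13:35 UTC ≤ query < 2025-04-15 22:09 UTC
20·60 + 51 + 585 = 1836 min
1836 = 1·1440 + 396; 396 = 6·60 + 36 → 06:36, 2025-02-10 + 1 day = 2025-02-11
→ 2025-02-11 06:36 TPB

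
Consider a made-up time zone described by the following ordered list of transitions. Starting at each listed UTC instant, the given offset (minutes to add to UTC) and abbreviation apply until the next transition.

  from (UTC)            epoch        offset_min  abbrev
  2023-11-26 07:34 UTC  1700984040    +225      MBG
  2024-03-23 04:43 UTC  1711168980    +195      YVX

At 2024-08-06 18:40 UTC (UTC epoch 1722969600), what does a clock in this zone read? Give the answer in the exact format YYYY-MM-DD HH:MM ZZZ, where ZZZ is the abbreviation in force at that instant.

2024-08-06 21:55 YVX

Query: 2024-08-06 18:40 UTC
Rule 2/2 (YVX, +03:15): 2024-03-23 04:43 UTC ≤ query < +∞
18·60 + 40 + 195 = 1315 min
1315 = 0·1440 + 1315; 1315 = 21·60 + 55 → 21:55, same day
→ 2024-08-06 21:55 YVX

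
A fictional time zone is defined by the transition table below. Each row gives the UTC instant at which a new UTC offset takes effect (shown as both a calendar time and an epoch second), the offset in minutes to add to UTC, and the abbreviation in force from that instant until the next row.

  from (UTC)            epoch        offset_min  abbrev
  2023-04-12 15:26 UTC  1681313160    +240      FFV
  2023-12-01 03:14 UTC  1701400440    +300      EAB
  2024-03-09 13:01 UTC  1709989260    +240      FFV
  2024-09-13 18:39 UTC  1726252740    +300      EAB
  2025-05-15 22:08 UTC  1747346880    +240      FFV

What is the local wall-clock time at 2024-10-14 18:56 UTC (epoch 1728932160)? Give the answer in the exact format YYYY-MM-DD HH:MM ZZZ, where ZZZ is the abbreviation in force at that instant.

2024-10-14 23:56 EAB

Query: 2024-10-14 18:56 UTC
Rule 4/5 (EAB, +05:00): 2024-09-13 18:39 UTC ≤ query < 2025-05-15 22:08 UTC
18·60 + 56 + 300 = 1436 min
1436 = 0·1440 + 1436; 1436 = 23·60 + 56 → 23:56, same day
→ 2024-10-14 23:56 EAB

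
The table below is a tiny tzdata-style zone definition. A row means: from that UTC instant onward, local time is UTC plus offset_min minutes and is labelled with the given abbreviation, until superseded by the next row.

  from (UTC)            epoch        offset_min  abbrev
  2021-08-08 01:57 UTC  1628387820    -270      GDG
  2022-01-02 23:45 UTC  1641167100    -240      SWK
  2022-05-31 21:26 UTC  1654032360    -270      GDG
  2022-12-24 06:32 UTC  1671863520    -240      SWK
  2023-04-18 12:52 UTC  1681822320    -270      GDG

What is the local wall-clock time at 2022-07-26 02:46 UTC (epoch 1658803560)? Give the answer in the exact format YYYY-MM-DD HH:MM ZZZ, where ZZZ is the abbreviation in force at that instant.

2022-07-25 22:16 GDG

Query: 2022-07-26 02:46 UTC
Rule 3/5 (GDG, -04:30): 2022-05-31 21:26 UTC ≤ query < 2022-12-24 06:32 UTC
2·60 + 46 - 270 = -104 min
-104 = -1·1440 + 1336; 1336 = 22·60 + 16 → 22:16, 2022-07-26 - 1 day = 2022-07-25
→ 2022-07-25 22:16 GDG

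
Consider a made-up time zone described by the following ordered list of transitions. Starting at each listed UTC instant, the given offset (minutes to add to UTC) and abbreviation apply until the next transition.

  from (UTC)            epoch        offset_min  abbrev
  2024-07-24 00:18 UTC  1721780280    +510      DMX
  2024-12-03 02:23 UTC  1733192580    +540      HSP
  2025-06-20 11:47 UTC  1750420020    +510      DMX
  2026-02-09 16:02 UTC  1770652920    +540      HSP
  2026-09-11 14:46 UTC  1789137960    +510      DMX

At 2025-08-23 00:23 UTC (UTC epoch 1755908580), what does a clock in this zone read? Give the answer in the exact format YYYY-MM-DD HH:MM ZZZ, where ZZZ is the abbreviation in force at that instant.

2025-08-23 08:53 DMX

Query: 2025-08-23 00:23 UTC
Rule 3/5 (DMX, +08:30): 2025-06-20 11:47 UTC ≤ query < 2026-02-09 16:02 UTC
0·60 + 23 + 510 = 533 min
533 = 0·1440 + 533; 533 = 8·60 + 53 → 08:53, same day
→ 2025-08-23 08:53 DMX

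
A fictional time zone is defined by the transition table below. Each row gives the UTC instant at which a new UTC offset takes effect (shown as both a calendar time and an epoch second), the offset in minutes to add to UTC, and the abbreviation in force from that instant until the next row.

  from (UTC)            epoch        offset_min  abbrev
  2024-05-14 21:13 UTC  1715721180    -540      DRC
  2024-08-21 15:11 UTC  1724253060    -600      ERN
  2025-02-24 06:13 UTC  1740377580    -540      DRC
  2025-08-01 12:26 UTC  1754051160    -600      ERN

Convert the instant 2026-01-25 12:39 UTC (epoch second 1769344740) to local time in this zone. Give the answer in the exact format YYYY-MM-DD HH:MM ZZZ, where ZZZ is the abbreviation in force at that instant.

2026-01-25 02:39 ERN

Query: 2026-01-25 12:39 UTC
Rule 4/4 (ERN, -10:00): 2025-08-01 12:26 UTC ≤ query < +∞
12·60 + 39 - 600 = 159 min
159 = 0·1440 + 159; 159 = 2·60 + 39 → 02:39, same day
→ 2026-01-25 02:39 ERN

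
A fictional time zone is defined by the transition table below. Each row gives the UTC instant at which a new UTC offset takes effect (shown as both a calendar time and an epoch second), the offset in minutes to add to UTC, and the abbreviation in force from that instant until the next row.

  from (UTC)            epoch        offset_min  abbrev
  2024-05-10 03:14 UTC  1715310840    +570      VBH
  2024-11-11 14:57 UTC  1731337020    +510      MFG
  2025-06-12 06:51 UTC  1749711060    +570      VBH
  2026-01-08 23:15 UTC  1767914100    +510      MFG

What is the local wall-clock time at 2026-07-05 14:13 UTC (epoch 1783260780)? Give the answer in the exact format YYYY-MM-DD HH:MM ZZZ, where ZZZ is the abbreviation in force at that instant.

Query: 2026-07-05 14:13 UTC
Rule 4/4 (MFG, +08:30): 2026-01-08 23:15 UTC ≤ query < +∞
14·60 + 13 + 510 = 1363 min
1363 = 0·1440 + 1363; 1363 = 22·60 + 43 → 22:43, same day
→ 2026-07-05 22:43 MFG

2026-07-05 22:43 MFG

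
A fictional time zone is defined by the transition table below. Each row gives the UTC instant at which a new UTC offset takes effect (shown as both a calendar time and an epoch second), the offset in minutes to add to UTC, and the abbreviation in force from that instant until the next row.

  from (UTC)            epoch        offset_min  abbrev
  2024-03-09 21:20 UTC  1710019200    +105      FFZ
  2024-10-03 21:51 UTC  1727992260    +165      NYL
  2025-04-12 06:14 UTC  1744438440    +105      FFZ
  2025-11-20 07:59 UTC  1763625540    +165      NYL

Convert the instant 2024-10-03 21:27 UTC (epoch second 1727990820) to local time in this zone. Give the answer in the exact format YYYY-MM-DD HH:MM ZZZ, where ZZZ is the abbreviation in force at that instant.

Query: 2024-10-03 21:27 UTC
Rule 1/4 (FFZ, +01:45): 2024-03-09 21:20 UTC ≤ query < 2024-10-03 21:51 UTC
21·60 + 27 + 105 = 1392 min
1392 = 0·1440 + 1392; 1392 = 23·60 + 12 → 23:12, same day
→ 2024-10-03 23:12 FFZ

2024-10-03 23:12 FFZ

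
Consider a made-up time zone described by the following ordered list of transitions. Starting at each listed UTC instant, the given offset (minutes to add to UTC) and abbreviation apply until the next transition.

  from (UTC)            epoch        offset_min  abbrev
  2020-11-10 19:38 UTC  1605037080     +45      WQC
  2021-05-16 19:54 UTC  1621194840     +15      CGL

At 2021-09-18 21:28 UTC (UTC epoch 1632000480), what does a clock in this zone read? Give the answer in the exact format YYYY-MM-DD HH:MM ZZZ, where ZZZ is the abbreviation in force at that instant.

Query: 2021-09-18 21:28 UTC
Rule 2/2 (CGL, +00:15): 2021-05-16 19:54 UTC ≤ query < +∞
21·60 + 28 + 15 = 1303 min
1303 = 0·1440 + 1303; 1303 = 21·60 + 43 → 21:43, same day
→ 2021-09-18 21:43 CGL

2021-09-18 21:43 CGL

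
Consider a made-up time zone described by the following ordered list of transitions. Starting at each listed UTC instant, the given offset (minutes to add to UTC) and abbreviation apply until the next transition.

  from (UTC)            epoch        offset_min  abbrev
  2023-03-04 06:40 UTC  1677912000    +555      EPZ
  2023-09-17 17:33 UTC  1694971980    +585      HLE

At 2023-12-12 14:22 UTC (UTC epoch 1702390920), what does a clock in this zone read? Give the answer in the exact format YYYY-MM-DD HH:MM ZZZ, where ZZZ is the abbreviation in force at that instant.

2023-12-13 00:07 HLE

Query: 2023-12-12 14:22 UTC
Rule 2/2 (HLE, +09:45): 2023-09-17 17:33 UTC ≤ query < +∞
14·60 + 22 + 585 = 1447 min
1447 = 1·1440 + 7; 7 = 0·60 + 7 → 00:07, 2023-12-12 + 1 day = 2023-12-13
→ 2023-12-13 00:07 HLE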